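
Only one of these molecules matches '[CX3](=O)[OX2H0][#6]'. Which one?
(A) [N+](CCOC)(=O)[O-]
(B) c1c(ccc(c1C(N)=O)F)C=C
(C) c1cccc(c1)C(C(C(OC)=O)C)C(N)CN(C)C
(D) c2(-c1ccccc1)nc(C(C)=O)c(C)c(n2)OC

C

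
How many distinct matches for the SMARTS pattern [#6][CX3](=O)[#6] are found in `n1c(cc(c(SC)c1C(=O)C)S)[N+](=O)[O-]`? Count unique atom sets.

1

[#6][CX3](=O)[#6] is the SMARTS for a ketone: a carbonyl carbon (no H) flanked by two carbons.
Exactly one fragment in the molecule meets all constraints, giving 1 match.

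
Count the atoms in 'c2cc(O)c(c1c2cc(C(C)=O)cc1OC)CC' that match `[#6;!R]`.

Check the 18 heavy atoms by environment: 10× c (aromatic, in 6-ring) → no; 5× C (acyclic) → match; 3× O (acyclic) → no.
That gives 5 matching atoms.

5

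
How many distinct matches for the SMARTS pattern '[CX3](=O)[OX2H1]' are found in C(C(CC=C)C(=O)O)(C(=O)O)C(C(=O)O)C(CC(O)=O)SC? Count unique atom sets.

[CX3](=O)[OX2H1] is the SMARTS for a carboxylic acid: an sp2 carbon double-bonded to O and single-bonded to an -OH oxygen.
The molecule carries 4 separate instances of a carboxylic acid group (-C(=O)OH) meeting every constraint; each maps to a distinct set of atoms, giving 4 matches.

4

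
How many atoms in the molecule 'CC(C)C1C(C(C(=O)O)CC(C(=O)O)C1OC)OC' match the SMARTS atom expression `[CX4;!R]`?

5

The query [CX4;!R] means: aliphatic carbon with four total connections, not in a ring.
Check the 19 heavy atoms by environment: 6× C (X4, in 6-ring) → no; 4× O (X2, acyclic) → no; 5× C (X4, acyclic) → match; 2× C (X3, acyclic) → no; 2× O (X1, acyclic) → no.
That gives 5 matching atoms.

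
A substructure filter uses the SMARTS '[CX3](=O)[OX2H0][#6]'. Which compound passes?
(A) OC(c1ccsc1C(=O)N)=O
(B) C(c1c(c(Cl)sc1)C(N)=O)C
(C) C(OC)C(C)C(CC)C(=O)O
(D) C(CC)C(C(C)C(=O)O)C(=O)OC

D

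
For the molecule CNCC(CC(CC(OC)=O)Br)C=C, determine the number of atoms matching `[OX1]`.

1

The query [OX1] means: aliphatic oxygen with one total connection — typically a carbonyl =O or an oxide.
Check the 14 heavy atoms by environment: 7× C (X4) → no; 3× C (X3) → no; 1× N (X3) → no; 1× Br (X1) → no; 1× O (X1) → match; 1× O (X2) → no.
That gives 1 matching atom.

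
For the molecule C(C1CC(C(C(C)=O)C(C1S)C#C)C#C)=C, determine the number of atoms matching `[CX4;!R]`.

The query [CX4;!R] means: aliphatic carbon with four total connections, not in a ring.
Check the 16 heavy atoms by environment: 6× C (X4, in 6-ring) → no; 4× C (X2, acyclic) → no; 3× C (X3, acyclic) → no; 1× O (X1, acyclic) → no; 1× C (X4, acyclic) → match; 1× S (X2, acyclic) → no.
That gives 1 matching atom.

1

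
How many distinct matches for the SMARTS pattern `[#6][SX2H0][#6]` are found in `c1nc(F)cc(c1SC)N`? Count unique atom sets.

1

[#6][SX2H0][#6] is the SMARTS for a thioether: an aliphatic sulfur bridging two carbons with no H on the sulfur.
Exactly one fragment in the molecule meets all constraints, giving 1 match.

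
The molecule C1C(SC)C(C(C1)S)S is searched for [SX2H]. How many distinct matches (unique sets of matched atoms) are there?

2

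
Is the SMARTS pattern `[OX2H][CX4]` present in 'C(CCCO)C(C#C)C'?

The pattern [OX2H][CX4] describes a hydroxyl oxygen bound to an sp3 (X4) carbon — an aliphatic alcohol.
The molecule carries a hydroxyl group (-OH), whose atoms satisfy every constraint of the query, so the pattern matches.

Yes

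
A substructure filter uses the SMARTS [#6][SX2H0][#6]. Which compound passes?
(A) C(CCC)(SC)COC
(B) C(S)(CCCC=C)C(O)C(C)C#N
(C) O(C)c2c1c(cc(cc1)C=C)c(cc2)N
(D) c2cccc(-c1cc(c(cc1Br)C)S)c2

[#6][SX2H0][#6] describes an aliphatic sulfur bridging two carbons with no H on the sulfur (a thioether).
(A) contains a methylthio ether (-SCH3), which satisfies every atom and bond constraint.
(B) has a thiol (-SH) but the sulfur has H1, not H0 bridging two carbons.
(C) has a methoxy ether (-OCH3) but the bridging atom is O, not S.
(D) has a thiol (-SH) but the sulfur has H1, not H0 bridging two carbons.
So the answer is (A).

A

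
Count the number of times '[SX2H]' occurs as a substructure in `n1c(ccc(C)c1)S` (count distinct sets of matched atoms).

1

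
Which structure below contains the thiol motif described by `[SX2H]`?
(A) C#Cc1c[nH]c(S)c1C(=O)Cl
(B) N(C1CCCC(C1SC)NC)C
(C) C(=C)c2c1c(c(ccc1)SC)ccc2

A

[SX2H] describes an aliphatic sulfur with two connections, one being H (a thiol).
(A) contains a thiol (-SH), which satisfies every atom and bond constraint.
(B) has a methylthio ether (-SCH3) but the sulfur has H0 (bonded to two carbons), not H1.
(C) has a methylthio ether (-SCH3) but the sulfur has H0 (bonded to two carbons), not H1.
So the answer is (A).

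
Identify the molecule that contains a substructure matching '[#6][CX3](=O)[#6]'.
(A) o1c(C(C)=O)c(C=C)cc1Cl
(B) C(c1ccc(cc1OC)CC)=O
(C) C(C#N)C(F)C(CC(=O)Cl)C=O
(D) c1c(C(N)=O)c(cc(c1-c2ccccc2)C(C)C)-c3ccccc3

[#6][CX3](=O)[#6] describes a carbonyl carbon (no H) flanked by two carbons (a ketone).
(A) contains an acetyl/ketone group (-C(=O)CH3), which satisfies every atom and bond constraint.
(B) has an aldehyde (-CHO) but the carbonyl carbon has H1, so it is not flanked by two carbons.
(C) has an aldehyde (-CHO) but the carbonyl carbon has H1, so it is not flanked by two carbons.
(D) has a primary amide (-C(=O)NH2) but one neighbour of the carbonyl carbon is N, not C.
So the answer is (A).

A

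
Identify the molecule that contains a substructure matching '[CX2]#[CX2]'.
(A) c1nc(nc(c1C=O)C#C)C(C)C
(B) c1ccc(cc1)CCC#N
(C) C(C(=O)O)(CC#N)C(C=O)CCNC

A

[CX2]#[CX2] describes a carbon-carbon triple bond (an alkyne).
(A) contains an ethynyl group (-C#CH), which satisfies every atom and bond constraint.
(B) has a nitrile (-C#N) but the triple bond is C#N, not C#C.
(C) has a nitrile (-C#N) but the triple bond is C#N, not C#C.
So the answer is (A).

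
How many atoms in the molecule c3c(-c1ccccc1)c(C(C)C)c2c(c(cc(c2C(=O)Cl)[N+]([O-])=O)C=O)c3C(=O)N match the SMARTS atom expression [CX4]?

3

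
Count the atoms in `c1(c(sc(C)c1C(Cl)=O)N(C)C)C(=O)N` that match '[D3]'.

7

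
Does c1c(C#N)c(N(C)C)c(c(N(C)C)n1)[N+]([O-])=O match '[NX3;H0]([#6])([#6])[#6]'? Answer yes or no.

The pattern [NX3;H0]([#6])([#6])[#6] describes a trivalent nitrogen with no H, bonded to three carbons — a tertiary amine.
The molecule carries a dimethylamino group (-N(CH3)2), whose atoms satisfy every constraint of the query, so the pattern matches.

Yes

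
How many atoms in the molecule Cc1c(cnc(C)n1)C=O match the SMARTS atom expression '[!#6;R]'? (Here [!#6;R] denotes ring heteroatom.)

2

Check the 10 heavy atoms by environment: 2× n (aromatic, in 6-ring) → match; 4× c (aromatic, in 6-ring) → no; 3× C (acyclic) → no; 1× O (acyclic) → no.
That gives 2 matching atoms.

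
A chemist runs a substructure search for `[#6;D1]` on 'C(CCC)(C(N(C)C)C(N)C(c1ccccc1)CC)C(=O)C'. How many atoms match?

5

The query [#6;D1] means: carbon bonded to exactly one heavy atom.
Check the 22 heavy atoms by environment: 3× C (D2) → no; 5× C (D3) → no; 5× C (D1) → match; 1× N (D1) → no; 1× c (aromatic, D3) → no; 5× c (aromatic, D2) → no; 1× N (D3) → no; 1× O (D1) → no.
That gives 5 matching atoms.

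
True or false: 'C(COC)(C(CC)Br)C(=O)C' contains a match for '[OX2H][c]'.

False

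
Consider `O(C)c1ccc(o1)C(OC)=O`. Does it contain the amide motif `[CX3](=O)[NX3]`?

No

The pattern [CX3](=O)[NX3] describes a carbonyl carbon bonded to a trivalent nitrogen — an amide.
The closest candidate here is a methyl-ester group (-C(=O)OCH3), but the carbonyl is bonded to O, not to an NX3 nitrogen. No other fragment satisfies the full query, so there is no match.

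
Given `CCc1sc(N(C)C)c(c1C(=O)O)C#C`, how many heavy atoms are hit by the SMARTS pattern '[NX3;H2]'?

0

Check the 15 heavy atoms by environment: 1× s (aromatic, H0, X2) → no; 4× c (aromatic, H0, X3) → no; 1× C (H0, X3) → no; 1× O (H0, X1) → no; 1× O (H1, X2) → no; 1× C (H0, X2) → no; 1× C (H1, X2) → no; 1× C (H2, X4) → no; 3× C (H3, X4) → no; 1× N (H0, X3) → no.
No environment satisfies the query, so 0 matching atoms.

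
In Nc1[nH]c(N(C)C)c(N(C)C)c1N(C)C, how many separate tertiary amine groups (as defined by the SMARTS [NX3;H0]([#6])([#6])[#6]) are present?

3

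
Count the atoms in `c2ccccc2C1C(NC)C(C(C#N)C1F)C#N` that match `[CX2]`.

2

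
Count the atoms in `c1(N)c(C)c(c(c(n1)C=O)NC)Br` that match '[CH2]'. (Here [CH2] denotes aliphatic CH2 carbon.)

0

Check the 13 heavy atoms by environment: 1× n (aromatic, H0) → no; 5× c (aromatic, H0) → no; 1× C (H1) → no; 1× O (H0) → no; 1× N (H1) → no; 2× C (H3) → no; 1× Br (H0) → no; 1× N (H2) → no.
No environment satisfies the query, so 0 matching atoms.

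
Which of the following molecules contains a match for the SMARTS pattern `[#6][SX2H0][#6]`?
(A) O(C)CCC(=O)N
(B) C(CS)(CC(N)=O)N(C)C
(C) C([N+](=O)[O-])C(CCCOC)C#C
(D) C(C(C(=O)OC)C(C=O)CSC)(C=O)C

[#6][SX2H0][#6] describes an aliphatic sulfur bridging two carbons with no H on the sulfur (a thioether).
(A) has a methoxy ether (-OCH3) but the bridging atom is O, not S.
(B) has a thiol (-SH) but the sulfur has H1, not H0 bridging two carbons.
(C) has a methoxy ether (-OCH3) but the bridging atom is O, not S.
(D) contains a methylthio ether (-SCH3), which satisfies every atom and bond constraint.
So the answer is (D).

D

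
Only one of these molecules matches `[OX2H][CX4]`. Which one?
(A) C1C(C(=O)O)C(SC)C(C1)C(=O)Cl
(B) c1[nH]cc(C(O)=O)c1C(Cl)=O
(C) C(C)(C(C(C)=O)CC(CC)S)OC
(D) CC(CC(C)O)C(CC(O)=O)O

D

[OX2H][CX4] describes a hydroxyl oxygen bound to an sp3 (X4) carbon (an aliphatic alcohol).
(A) has a carboxylic acid group (-C(=O)OH) but the -OH is on a CX3 carbonyl carbon, not a CX4 carbon.
(B) has a carboxylic acid group (-C(=O)OH) but the -OH is on a CX3 carbonyl carbon, not a CX4 carbon.
(C) has a methoxy ether (-OCH3) but the oxygen has H0 (ether), not H1.
(D) contains a hydroxyl group (-OH), which satisfies every atom and bond constraint.
So the answer is (D).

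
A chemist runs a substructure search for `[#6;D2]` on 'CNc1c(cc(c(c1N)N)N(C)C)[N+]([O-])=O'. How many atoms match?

The query [#6;D2] means: any carbon bonded to exactly two heavy atoms.
Check the 16 heavy atoms by environment: 5× c (aromatic, D3) → no; 1× c (aromatic, D2) → match; 1× N (D2) → no; 3× C (D1) → no; 1× N (charge +1, D3) → no; 1× O (charge -1, D1) → no; 1× O (D1) → no; 1× N (D3) → no; 2× N (D1) → no.
That gives 1 matching atom.

1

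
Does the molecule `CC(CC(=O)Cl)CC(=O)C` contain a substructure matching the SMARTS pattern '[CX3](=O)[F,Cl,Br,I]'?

Yes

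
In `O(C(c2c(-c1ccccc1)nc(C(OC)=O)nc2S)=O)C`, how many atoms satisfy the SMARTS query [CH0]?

2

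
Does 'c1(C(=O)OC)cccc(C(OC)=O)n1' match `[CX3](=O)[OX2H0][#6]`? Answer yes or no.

Yes

The pattern [CX3](=O)[OX2H0][#6] describes a carbonyl carbon bonded to an oxygen that is itself bonded to carbon (no H on that O) — an ester.
The molecule carries a methyl-ester group (-C(=O)OCH3), whose atoms satisfy every constraint of the query, so the pattern matches.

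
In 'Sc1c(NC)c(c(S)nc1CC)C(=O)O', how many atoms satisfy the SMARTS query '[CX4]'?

Check the 15 heavy atoms by environment: 1× n (aromatic, X2) → no; 5× c (aromatic, X3) → no; 1× C (X3) → no; 1× O (X1) → no; 1× O (X2) → no; 2× S (X2) → no; 3× C (X4) → match; 1× N (X3) → no.
That gives 3 matching atoms.

3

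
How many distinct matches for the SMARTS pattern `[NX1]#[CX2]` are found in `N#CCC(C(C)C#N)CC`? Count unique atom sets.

[NX1]#[CX2] is the SMARTS for a nitrile: a nitrogen triple-bonded to a two-connected carbon.
The molecule carries 2 separate instances of a nitrile (-C#N) meeting every constraint; each maps to a distinct set of atoms, giving 2 matches.

2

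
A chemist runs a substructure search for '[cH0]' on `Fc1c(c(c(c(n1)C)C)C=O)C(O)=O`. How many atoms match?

5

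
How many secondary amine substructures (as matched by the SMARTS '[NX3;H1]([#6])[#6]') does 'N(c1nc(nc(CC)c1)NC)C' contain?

2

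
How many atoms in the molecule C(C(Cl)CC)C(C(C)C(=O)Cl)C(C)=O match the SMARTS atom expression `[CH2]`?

2

The query [CH2] means: aliphatic carbon with exactly two hydrogens.
Check the 14 heavy atoms by environment: 3× C (H3) → no; 2× C (H2) → match; 3× C (H1) → no; 2× Cl (H0) → no; 2× C (H0) → no; 2× O (H0) → no.
That gives 2 matching atoms.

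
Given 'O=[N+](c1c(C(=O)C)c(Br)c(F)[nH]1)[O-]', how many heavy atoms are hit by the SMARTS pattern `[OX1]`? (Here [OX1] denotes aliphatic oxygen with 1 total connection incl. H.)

Check the 13 heavy atoms by environment: 1× n (aromatic, X3) → no; 4× c (aromatic, X3) → no; 1× N (charge +1, X3) → no; 1× O (charge -1, X1) → match; 2× O (X1) → match; 1× F (X1) → no; 1× C (X3) → no; 1× C (X4) → no; 1× Br (X1) → no.
Summing the matching environments: 1 + 2 = 3 matching atoms.

3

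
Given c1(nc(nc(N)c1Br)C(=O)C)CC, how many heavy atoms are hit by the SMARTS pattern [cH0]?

4

The query [cH0] means: aromatic carbon with no attached hydrogen (substituted or ring-fusion).
Check the 13 heavy atoms by environment: 2× n (aromatic, H0) → no; 4× c (aromatic, H0) → match; 1× C (H0) → no; 1× O (H0) → no; 2× C (H3) → no; 1× N (H2) → no; 1× C (H2) → no; 1× Br (H0) → no.
That gives 4 matching atoms.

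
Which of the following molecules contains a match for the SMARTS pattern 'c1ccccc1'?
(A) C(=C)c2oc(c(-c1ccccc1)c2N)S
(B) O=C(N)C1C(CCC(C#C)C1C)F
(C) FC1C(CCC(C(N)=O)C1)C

A

c1ccccc1 describes six aromatic carbons in a ring (a benzene ring).
(A) contains a phenyl ring, which satisfies every atom and bond constraint.
(B) has a methyl group (-CH3) but no six-membered all-carbon aromatic ring is present.
(C) has a methyl group (-CH3) but no six-membered all-carbon aromatic ring is present.
So the answer is (A).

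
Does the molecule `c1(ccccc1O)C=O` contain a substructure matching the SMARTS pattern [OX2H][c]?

Yes

The pattern [OX2H][c] describes a hydroxyl oxygen attached to an aromatic carbon — a phenol.
The molecule carries a hydroxyl group (-OH), whose atoms satisfy every constraint of the query, so the pattern matches.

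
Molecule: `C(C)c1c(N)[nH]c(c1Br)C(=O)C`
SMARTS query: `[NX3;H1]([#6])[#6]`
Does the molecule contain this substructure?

The pattern [NX3;H1]([#6])[#6] describes a trivalent nitrogen with one H, bonded to two carbons — a secondary amine.
The closest candidate here is a primary amino group (-NH2), but the nitrogen has H2 and only one carbon neighbour. No other fragment satisfies the full query, so there is no match.

No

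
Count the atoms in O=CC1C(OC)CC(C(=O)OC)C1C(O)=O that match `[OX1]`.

3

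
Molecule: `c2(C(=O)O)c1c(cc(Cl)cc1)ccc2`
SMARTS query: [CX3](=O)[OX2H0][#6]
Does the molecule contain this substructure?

No

The pattern [CX3](=O)[OX2H0][#6] describes a carbonyl carbon bonded to an oxygen that is itself bonded to carbon (no H on that O) — an ester.
The closest candidate here is a carboxylic acid group (-C(=O)OH), but the singly-bonded O carries H (OX2H1, not H0). No other fragment satisfies the full query, so there is no match.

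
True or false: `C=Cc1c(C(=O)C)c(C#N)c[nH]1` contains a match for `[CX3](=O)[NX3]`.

The pattern [CX3](=O)[NX3] describes a carbonyl carbon bonded to a trivalent nitrogen — an amide.
The closest candidate here is a nitrile (-C#N), but the nitrile N is NX1 (triple-bonded), not NX3. No other fragment satisfies the full query, so there is no match.

False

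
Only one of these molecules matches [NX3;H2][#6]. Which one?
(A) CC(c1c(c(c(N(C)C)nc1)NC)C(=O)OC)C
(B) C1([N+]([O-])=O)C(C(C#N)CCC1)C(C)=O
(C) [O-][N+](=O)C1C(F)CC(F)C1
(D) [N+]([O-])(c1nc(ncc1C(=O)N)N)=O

[NX3;H2][#6] describes a trivalent nitrogen with two H attached to carbon (a primary amine).
(A) has an N-methylamino group (-NHCH3) but the nitrogen bears two carbons and only one H (H1), not H2.
(B) has a nitro group (-[N+](=O)[O-]) but the nitrogen is [N+] with no H, not NX3H2.
(C) has a nitro group (-[N+](=O)[O-]) but the nitrogen is [N+] with no H, not NX3H2.
(D) contains a primary amino group (-NH2), which satisfies every atom and bond constraint.
So the answer is (D).

D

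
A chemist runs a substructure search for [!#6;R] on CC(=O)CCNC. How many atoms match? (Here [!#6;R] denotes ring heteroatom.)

0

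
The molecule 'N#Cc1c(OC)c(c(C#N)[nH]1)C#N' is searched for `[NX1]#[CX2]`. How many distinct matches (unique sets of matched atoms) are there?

[NX1]#[CX2] is the SMARTS for a nitrile: a nitrogen triple-bonded to a two-connected carbon.
The molecule carries 3 separate instances of a nitrile (-C#N) meeting every constraint; each maps to a distinct set of atoms, giving 3 matches.

3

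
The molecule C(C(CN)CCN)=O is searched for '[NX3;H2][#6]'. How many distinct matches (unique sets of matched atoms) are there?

[NX3;H2][#6] is the SMARTS for a primary amine: a trivalent nitrogen with two H attached to carbon.
The molecule carries 2 separate instances of a primary amino group (-NH2) meeting every constraint; each maps to a distinct set of atoms, giving 2 matches.

2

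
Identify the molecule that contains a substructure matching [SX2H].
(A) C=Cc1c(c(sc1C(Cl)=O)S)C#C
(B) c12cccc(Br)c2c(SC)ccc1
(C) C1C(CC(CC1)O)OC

A

[SX2H] describes an aliphatic sulfur with two connections, one being H (a thiol).
(A) contains a thiol (-SH), which satisfies every atom and bond constraint.
(B) has a methylthio ether (-SCH3) but the sulfur has H0 (bonded to two carbons), not H1.
(C) has a hydroxyl group (-OH) but it is an -OH, not an -SH.
So the answer is (A).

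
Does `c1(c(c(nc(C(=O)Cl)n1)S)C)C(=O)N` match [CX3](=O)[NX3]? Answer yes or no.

The pattern [CX3](=O)[NX3] describes a carbonyl carbon bonded to a trivalent nitrogen — an amide.
The molecule carries a primary amide (-C(=O)NH2), whose atoms satisfy every constraint of the query, so the pattern matches.

Yes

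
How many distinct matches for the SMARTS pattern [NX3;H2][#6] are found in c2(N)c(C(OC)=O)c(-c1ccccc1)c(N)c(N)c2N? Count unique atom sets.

4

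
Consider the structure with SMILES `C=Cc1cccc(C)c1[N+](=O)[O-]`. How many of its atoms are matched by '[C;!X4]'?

2

The query [C;!X4] means: aliphatic carbon that does not have four total connections.
Check the 12 heavy atoms by environment: 6× c (aromatic, X3) → no; 1× C (X4) → no; 1× N (charge +1, X3) → no; 1× O (charge -1, X1) → no; 1× O (X1) → no; 2× C (X3) → match.
That gives 2 matching atoms.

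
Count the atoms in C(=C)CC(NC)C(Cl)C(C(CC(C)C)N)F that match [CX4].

10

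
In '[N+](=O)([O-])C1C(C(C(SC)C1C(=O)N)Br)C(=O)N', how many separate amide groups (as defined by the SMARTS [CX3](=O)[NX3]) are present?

[CX3](=O)[NX3] is the SMARTS for an amide: a carbonyl carbon bonded to a trivalent nitrogen.
The molecule carries 2 separate instances of a primary amide (-C(=O)NH2) meeting every constraint; each maps to a distinct set of atoms, giving 2 matches.

2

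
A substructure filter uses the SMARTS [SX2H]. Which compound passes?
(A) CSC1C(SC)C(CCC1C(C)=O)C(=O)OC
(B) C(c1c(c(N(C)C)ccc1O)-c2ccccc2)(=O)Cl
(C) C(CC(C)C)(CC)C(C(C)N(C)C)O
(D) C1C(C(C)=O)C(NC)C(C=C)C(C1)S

[SX2H] describes an aliphatic sulfur with two connections, one being H (a thiol).
(A) has a methylthio ether (-SCH3) but the sulfur has H0 (bonded to two carbons), not H1.
(B) has a hydroxyl group (-OH) but it is an -OH, not an -SH.
(C) has a hydroxyl group (-OH) but it is an -OH, not an -SH.
(D) contains a thiol (-SH), which satisfies every atom and bond constraint.
So the answer is (D).

D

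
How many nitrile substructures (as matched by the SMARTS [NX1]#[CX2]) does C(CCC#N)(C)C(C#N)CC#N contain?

3

[NX1]#[CX2] is the SMARTS for a nitrile: a nitrogen triple-bonded to a two-connected carbon.
The molecule carries 3 separate instances of a nitrile (-C#N) meeting every constraint; each maps to a distinct set of atoms, giving 3 matches.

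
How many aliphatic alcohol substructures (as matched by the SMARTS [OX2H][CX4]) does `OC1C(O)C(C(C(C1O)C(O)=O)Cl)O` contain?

[OX2H][CX4] is the SMARTS for an aliphatic alcohol: a hydroxyl oxygen bound to an sp3 (X4) carbon.
The molecule carries 4 separate instances of a hydroxyl group (-OH) meeting every constraint; each maps to a distinct set of atoms, giving 4 matches.

4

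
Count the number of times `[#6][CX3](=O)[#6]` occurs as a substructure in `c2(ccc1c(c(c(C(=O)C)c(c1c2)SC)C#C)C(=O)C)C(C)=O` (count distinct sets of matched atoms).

3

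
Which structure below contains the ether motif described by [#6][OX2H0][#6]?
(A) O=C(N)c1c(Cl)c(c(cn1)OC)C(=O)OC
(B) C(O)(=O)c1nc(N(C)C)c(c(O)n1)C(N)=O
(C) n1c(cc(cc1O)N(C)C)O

[#6][OX2H0][#6] describes an aliphatic oxygen bridging two carbons with no H on the oxygen (an ether).
(A) contains a methoxy ether (-OCH3), which satisfies every atom and bond constraint.
(B) has a carboxylic acid group (-C(=O)OH) but the -OH oxygen has H1; the =O is OX1, not OX2.
(C) has a hydroxyl group (-OH) but the oxygen has H1, not H0 bridging two carbons.
So the answer is (A).

A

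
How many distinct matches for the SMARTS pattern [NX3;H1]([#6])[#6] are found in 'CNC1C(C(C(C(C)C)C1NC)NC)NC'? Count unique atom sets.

4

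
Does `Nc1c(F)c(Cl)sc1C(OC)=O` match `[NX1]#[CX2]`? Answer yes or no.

The pattern [NX1]#[CX2] describes a nitrogen triple-bonded to a two-connected carbon — a nitrile.
The closest candidate here is a primary amino group (-NH2), but the nitrogen is NX3 (three connections), not NX1 triple-bonded. No other fragment satisfies the full query, so there is no match.

No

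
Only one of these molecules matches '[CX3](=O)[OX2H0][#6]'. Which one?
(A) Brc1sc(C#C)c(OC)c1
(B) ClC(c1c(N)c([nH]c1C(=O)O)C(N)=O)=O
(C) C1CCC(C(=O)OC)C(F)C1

[CX3](=O)[OX2H0][#6] describes a carbonyl carbon bonded to an oxygen that is itself bonded to carbon (no H on that O) (an ester).
(A) has a methoxy ether (-OCH3) but the ether oxygen is not adjacent to a C=O carbon.
(B) has a carboxylic acid group (-C(=O)OH) but the singly-bonded O carries H (OX2H1, not H0).
(C) contains a methyl-ester group (-C(=O)OCH3), which satisfies every atom and bond constraint.
So the answer is (C).

C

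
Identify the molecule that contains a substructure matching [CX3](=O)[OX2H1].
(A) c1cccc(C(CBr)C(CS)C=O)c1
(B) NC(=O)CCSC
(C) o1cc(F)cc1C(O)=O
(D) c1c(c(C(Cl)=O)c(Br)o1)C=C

[CX3](=O)[OX2H1] describes an sp2 carbon double-bonded to O and single-bonded to an -OH oxygen (a carboxylic acid).
(A) has an aldehyde (-CHO) but there is no singly-bonded oxygen on the carbonyl carbon.
(B) has a primary amide (-C(=O)NH2) but the carbonyl is bonded to N, not to an -OH oxygen.
(C) contains a carboxylic acid group (-C(=O)OH), which satisfies every atom and bond constraint.
(D) has an acyl chloride (-C(=O)Cl) but the carbonyl is bonded to Cl, not to an -OH oxygen.
So the answer is (C).

C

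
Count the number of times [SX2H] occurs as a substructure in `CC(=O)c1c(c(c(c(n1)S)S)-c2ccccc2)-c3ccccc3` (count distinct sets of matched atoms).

[SX2H] is the SMARTS for a thiol: an aliphatic sulfur with two connections, one being H.
The molecule carries 2 separate instances of a thiol (-SH) meeting every constraint; each maps to a distinct set of atoms, giving 2 matches.

2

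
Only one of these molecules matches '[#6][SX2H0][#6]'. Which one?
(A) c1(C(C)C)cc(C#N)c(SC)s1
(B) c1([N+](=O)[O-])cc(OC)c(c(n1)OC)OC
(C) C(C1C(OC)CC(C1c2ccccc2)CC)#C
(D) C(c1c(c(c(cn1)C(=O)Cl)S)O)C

A

[#6][SX2H0][#6] describes an aliphatic sulfur bridging two carbons with no H on the sulfur (a thioether).
(A) contains a methylthio ether (-SCH3), which satisfies every atom and bond constraint.
(B) has a methoxy ether (-OCH3) but the bridging atom is O, not S.
(C) has a methoxy ether (-OCH3) but the bridging atom is O, not S.
(D) has a thiol (-SH) but the sulfur has H1, not H0 bridging two carbons.
So the answer is (A).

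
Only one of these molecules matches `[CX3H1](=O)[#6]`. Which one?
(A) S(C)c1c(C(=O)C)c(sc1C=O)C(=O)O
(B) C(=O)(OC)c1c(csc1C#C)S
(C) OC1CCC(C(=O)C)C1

[CX3H1](=O)[#6] describes an sp2 carbon with one H, double-bonded to O and single-bonded to carbon (an aldehyde).
(A) contains an aldehyde (-CHO), which satisfies every atom and bond constraint.
(B) has a methyl-ester group (-C(=O)OCH3) but the carbonyl carbon has H0, not H1.
(C) has an acetyl/ketone group (-C(=O)CH3) but the carbonyl carbon has H0 (two carbon neighbours), not H1.
So the answer is (A).

A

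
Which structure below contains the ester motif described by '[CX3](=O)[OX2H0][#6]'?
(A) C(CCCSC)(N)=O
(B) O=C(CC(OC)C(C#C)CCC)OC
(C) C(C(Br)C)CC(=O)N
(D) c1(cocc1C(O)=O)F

[CX3](=O)[OX2H0][#6] describes a carbonyl carbon bonded to an oxygen that is itself bonded to carbon (no H on that O) (an ester).
(A) has a primary amide (-C(=O)NH2) but the carbonyl is bonded to N, not to an O-C linkage.
(B) contains a methyl-ester group (-C(=O)OCH3), which satisfies every atom and bond constraint.
(C) has a primary amide (-C(=O)NH2) but the carbonyl is bonded to N, not to an O-C linkage.
(D) has a carboxylic acid group (-C(=O)OH) but the singly-bonded O carries H (OX2H1, not H0).
So the answer is (B).

B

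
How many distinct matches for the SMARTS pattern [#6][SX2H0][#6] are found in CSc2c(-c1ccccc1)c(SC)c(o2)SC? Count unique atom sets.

3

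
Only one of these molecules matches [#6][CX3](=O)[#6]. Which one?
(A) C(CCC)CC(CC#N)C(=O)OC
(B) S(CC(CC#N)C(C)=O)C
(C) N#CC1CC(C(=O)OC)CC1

B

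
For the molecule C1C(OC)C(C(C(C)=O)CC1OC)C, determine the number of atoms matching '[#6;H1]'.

4

The query [#6;H1] means: any carbon bearing exactly one hydrogen.
Check the 14 heavy atoms by environment: 2× C (H2) → no; 4× C (H1) → match; 3× O (H0) → no; 4× C (H3) → no; 1× C (H0) → no.
That gives 4 matching atoms.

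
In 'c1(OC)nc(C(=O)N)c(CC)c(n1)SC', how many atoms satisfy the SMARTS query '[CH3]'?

3

The query [CH3] means: aliphatic carbon with exactly three hydrogens.
Check the 15 heavy atoms by environment: 2× n (aromatic, H0) → no; 4× c (aromatic, H0) → no; 2× O (H0) → no; 3× C (H3) → match; 1× C (H2) → no; 1× S (H0) → no; 1× C (H0) → no; 1× N (H2) → no.
That gives 3 matching atoms.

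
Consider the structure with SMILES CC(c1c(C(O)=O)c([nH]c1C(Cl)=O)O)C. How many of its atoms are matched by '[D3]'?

7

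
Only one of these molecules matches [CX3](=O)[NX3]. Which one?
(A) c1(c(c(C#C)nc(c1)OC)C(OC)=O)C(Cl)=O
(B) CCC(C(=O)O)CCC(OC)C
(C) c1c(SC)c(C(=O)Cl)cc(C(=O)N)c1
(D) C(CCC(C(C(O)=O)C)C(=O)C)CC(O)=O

C

[CX3](=O)[NX3] describes a carbonyl carbon bonded to a trivalent nitrogen (an amide).
(A) has a methyl-ester group (-C(=O)OCH3) but the carbonyl is bonded to O, not to an NX3 nitrogen.
(B) has a carboxylic acid group (-C(=O)OH) but the carbonyl is bonded to O, not to an NX3 nitrogen.
(C) contains a primary amide (-C(=O)NH2), which satisfies every atom and bond constraint.
(D) has a carboxylic acid group (-C(=O)OH) but the carbonyl is bonded to O, not to an NX3 nitrogen.
So the answer is (C).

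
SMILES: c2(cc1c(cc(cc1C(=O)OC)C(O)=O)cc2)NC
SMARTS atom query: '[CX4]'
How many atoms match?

2

The query [CX4] means: C with X4: aliphatic carbon with exactly 4 total connections (bonds + H).
Check the 19 heavy atoms by environment: 10× c (aromatic, X3) → no; 2× C (X3) → no; 2× O (X1) → no; 2× O (X2) → no; 2× C (X4) → match; 1× N (X3) → no.
That gives 2 matching atoms.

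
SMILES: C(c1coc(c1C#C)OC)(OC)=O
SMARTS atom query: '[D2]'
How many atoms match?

5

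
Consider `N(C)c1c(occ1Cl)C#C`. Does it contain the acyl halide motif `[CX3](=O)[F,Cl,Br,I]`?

The pattern [CX3](=O)[F,Cl,Br,I] describes a carbonyl carbon bonded to a halogen — an acyl halide.
The closest candidate here is a chloro substituent, but the Cl is not on a carbonyl carbon. No other fragment satisfies the full query, so there is no match.

No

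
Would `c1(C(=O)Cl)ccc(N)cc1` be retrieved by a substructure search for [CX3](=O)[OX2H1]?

No

The pattern [CX3](=O)[OX2H1] describes an sp2 carbon double-bonded to O and single-bonded to an -OH oxygen — a carboxylic acid.
The closest candidate here is an acyl chloride (-C(=O)Cl), but the carbonyl is bonded to Cl, not to an -OH oxygen. No other fragment satisfies the full query, so there is no match.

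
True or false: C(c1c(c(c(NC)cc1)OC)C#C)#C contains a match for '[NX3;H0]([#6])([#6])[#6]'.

False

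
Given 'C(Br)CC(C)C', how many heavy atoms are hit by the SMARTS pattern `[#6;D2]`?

The query [#6;D2] means: any carbon bonded to exactly two heavy atoms.
Check the 6 heavy atoms by environment: 2× C (D2) → match; 1× Br (D1) → no; 1× C (D3) → no; 2× C (D1) → no.
That gives 2 matching atoms.

2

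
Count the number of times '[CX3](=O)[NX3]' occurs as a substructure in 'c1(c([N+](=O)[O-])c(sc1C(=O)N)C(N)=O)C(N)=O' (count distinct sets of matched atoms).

3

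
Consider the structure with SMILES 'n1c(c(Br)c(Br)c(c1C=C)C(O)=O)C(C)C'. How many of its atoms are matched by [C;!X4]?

3

The query [C;!X4] means: aliphatic carbon that does not have four total connections.
Check the 16 heavy atoms by environment: 1× n (aromatic, X2) → no; 5× c (aromatic, X3) → no; 3× C (X3) → match; 1× O (X1) → no; 1× O (X2) → no; 2× Br (X1) → no; 3× C (X4) → no.
That gives 3 matching atoms.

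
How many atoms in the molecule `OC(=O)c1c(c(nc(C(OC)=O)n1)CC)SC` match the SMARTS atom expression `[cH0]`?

Check the 17 heavy atoms by environment: 2× n (aromatic, H0) → no; 4× c (aromatic, H0) → match; 2× C (H0) → no; 3× O (H0) → no; 3× C (H3) → no; 1× O (H1) → no; 1× C (H2) → no; 1× S (H0) → no.
That gives 4 matching atoms.

4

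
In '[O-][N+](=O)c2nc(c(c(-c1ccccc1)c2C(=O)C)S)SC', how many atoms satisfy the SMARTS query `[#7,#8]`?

5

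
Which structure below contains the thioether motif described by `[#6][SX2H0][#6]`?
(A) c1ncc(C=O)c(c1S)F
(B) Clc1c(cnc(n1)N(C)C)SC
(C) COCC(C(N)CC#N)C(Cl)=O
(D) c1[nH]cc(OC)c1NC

B

[#6][SX2H0][#6] describes an aliphatic sulfur bridging two carbons with no H on the sulfur (a thioether).
(A) has a thiol (-SH) but the sulfur has H1, not H0 bridging two carbons.
(B) contains a methylthio ether (-SCH3), which satisfies every atom and bond constraint.
(C) has a methoxy ether (-OCH3) but the bridging atom is O, not S.
(D) has a methoxy ether (-OCH3) but the bridging atom is O, not S.
So the answer is (B).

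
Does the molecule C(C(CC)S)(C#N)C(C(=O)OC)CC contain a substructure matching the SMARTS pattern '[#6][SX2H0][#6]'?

No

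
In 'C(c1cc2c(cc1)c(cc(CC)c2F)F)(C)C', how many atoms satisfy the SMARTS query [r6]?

The query [r6] means: r6 matches atoms in a six-membered ring.
Check the 17 heavy atoms by environment: 10× c (aromatic, in 6-ring) → match; 5× C (acyclic) → no; 2× F (acyclic) → no.
That gives 10 matching atoms.

10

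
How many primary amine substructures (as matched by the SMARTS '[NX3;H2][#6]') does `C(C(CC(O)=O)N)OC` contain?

[NX3;H2][#6] is the SMARTS for a primary amine: a trivalent nitrogen with two H attached to carbon.
Exactly one fragment in the molecule meets all constraints, giving 1 match.

1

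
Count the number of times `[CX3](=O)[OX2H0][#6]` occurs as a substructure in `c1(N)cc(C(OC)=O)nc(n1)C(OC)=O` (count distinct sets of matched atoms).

[CX3](=O)[OX2H0][#6] is the SMARTS for an ester: a carbonyl carbon bonded to an oxygen that is itself bonded to carbon (no H on that O).
The molecule carries 2 separate instances of a methyl-ester group (-C(=O)OCH3) meeting every constraint; each maps to a distinct set of atoms, giving 2 matches.

2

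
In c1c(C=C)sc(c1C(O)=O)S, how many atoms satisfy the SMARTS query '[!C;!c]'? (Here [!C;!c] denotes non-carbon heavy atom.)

4

The query [!C;!c] means: neither aliphatic nor aromatic carbon — same as [!#6].
Check the 11 heavy atoms by environment: 1× s (aromatic) → match; 4× c (aromatic) → no; 1× S → match; 3× C → no; 2× O → match.
Summing the matching environments: 1 + 1 + 2 = 4 matching atoms.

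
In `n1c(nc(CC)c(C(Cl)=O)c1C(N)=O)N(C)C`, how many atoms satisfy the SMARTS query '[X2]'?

2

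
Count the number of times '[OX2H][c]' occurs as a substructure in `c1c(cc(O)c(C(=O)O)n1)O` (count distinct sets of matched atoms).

2

[OX2H][c] is the SMARTS for a phenol: a hydroxyl oxygen attached to an aromatic carbon.
The molecule carries 2 separate instances of a hydroxyl group (-OH) meeting every constraint; each maps to a distinct set of atoms, giving 2 matches.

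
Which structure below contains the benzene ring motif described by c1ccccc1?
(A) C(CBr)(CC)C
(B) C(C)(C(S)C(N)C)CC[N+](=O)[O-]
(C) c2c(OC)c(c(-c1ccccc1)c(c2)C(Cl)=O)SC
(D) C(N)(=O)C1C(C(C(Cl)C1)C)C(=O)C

c1ccccc1 describes six aromatic carbons in a ring (a benzene ring).
(A) has a methyl group (-CH3) but no six-membered all-carbon aromatic ring is present.
(B) has a methyl group (-CH3) but no six-membered all-carbon aromatic ring is present.
(C) contains a phenyl ring, which satisfies every atom and bond constraint.
(D) has a methyl group (-CH3) but no six-membered all-carbon aromatic ring is present.
So the answer is (C).

C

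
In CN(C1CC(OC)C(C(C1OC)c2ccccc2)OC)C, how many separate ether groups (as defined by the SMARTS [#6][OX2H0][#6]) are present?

3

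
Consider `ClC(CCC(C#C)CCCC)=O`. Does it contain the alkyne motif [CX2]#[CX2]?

Yes

The pattern [CX2]#[CX2] describes a carbon-carbon triple bond — an alkyne.
The molecule carries an ethynyl group (-C#CH), whose atoms satisfy every constraint of the query, so the pattern matches.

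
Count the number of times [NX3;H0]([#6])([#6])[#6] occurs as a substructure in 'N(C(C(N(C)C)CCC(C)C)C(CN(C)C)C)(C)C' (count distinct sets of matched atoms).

3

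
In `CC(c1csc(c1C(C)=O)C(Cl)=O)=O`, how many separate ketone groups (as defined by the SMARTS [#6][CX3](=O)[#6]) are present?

[#6][CX3](=O)[#6] is the SMARTS for a ketone: a carbonyl carbon (no H) flanked by two carbons.
The molecule carries 2 separate instances of an acetyl/ketone group (-C(=O)CH3) meeting every constraint; each maps to a distinct set of atoms, giving 2 matches.

2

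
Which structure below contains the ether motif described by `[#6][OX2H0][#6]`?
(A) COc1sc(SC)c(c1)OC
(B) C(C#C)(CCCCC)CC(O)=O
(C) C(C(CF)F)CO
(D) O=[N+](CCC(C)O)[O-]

[#6][OX2H0][#6] describes an aliphatic oxygen bridging two carbons with no H on the oxygen (an ether).
(A) contains a methoxy ether (-OCH3), which satisfies every atom and bond constraint.
(B) has a carboxylic acid group (-C(=O)OH) but the -OH oxygen has H1; the =O is OX1, not OX2.
(C) has a hydroxyl group (-OH) but the oxygen has H1, not H0 bridging two carbons.
(D) has a hydroxyl group (-OH) but the oxygen has H1, not H0 bridging two carbons.
So the answer is (A).

A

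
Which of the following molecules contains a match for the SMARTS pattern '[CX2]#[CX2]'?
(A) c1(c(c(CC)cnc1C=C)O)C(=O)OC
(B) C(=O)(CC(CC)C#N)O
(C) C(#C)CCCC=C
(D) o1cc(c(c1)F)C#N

C

[CX2]#[CX2] describes a carbon-carbon triple bond (an alkyne).
(A) has a vinyl group (-CH=CH2) but the C=C is a double bond; both carbons are CX3, not CX2.
(B) has a nitrile (-C#N) but the triple bond is C#N, not C#C.
(C) contains an ethynyl group (-C#CH), which satisfies every atom and bond constraint.
(D) has a nitrile (-C#N) but the triple bond is C#N, not C#C.
So the answer is (C).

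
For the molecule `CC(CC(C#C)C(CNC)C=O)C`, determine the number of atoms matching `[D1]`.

5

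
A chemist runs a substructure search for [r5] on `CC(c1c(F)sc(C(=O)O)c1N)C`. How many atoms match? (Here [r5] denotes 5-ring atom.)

5

The query [r5] means: r5 matches atoms in a five-membered ring.
Check the 13 heavy atoms by environment: 1× s (aromatic, in 5-ring) → match; 4× c (aromatic, in 5-ring) → match; 1× N (acyclic) → no; 4× C (acyclic) → no; 1× F (acyclic) → no; 2× O (acyclic) → no.
Summing the matching environments: 1 + 4 = 5 matching atoms.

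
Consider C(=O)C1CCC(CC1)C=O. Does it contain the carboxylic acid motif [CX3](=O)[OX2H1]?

No

The pattern [CX3](=O)[OX2H1] describes an sp2 carbon double-bonded to O and single-bonded to an -OH oxygen — a carboxylic acid.
The closest candidate here is an aldehyde (-CHO), but there is no singly-bonded oxygen on the carbonyl carbon. No other fragment satisfies the full query, so there is no match.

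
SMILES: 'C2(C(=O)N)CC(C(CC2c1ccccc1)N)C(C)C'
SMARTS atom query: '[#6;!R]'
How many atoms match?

4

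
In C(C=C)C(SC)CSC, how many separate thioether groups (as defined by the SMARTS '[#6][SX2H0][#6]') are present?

2

[#6][SX2H0][#6] is the SMARTS for a thioether: an aliphatic sulfur bridging two carbons with no H on the sulfur.
The molecule carries 2 separate instances of a methylthio ether (-SCH3) meeting every constraint; each maps to a distinct set of atoms, giving 2 matches.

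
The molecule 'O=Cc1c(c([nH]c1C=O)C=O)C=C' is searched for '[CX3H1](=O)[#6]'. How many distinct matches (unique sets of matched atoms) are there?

[CX3H1](=O)[#6] is the SMARTS for an aldehyde: an sp2 carbon with one H, double-bonded to O and single-bonded to carbon.
The molecule carries 3 separate instances of an aldehyde (-CHO) meeting every constraint; each maps to a distinct set of atoms, giving 3 matches.

3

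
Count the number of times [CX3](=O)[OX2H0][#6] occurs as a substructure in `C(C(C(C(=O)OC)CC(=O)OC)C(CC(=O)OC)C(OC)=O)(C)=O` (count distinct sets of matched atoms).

[CX3](=O)[OX2H0][#6] is the SMARTS for an ester: a carbonyl carbon bonded to an oxygen that is itself bonded to carbon (no H on that O).
The molecule carries 4 separate instances of a methyl-ester group (-C(=O)OCH3) meeting every constraint; each maps to a distinct set of atoms, giving 4 matches.

4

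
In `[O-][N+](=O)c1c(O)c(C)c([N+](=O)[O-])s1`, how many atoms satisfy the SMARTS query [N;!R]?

2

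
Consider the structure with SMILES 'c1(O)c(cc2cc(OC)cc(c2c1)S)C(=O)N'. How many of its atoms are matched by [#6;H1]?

4

The query [#6;H1] means: any carbon bearing exactly one hydrogen.
Check the 17 heavy atoms by environment: 6× c (aromatic, H0) → no; 4× c (aromatic, H1) → match; 1× S (H1) → no; 1× O (H1) → no; 1× C (H0) → no; 2× O (H0) → no; 1× N (H2) → no; 1× C (H3) → no.
That gives 4 matching atoms.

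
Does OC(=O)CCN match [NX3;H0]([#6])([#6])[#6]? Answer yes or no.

No

The pattern [NX3;H0]([#6])([#6])[#6] describes a trivalent nitrogen with no H, bonded to three carbons — a tertiary amine.
The closest candidate here is a primary amino group (-NH2), but the nitrogen has H2, not H0 with three carbons. No other fragment satisfies the full query, so there is no match.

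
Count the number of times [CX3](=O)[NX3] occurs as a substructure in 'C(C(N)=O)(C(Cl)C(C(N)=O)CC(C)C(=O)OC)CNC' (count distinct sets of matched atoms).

2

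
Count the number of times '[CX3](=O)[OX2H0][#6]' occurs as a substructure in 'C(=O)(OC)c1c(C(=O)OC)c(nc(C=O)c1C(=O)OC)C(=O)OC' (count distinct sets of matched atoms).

4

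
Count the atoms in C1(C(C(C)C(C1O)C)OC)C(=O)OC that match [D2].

The query [D2] means: atom with exactly two heavy-atom neighbours.
Check the 14 heavy atoms by environment: 6× C (D3) → no; 4× C (D1) → no; 2× O (D1) → no; 2× O (D2) → match.
That gives 2 matching atoms.

2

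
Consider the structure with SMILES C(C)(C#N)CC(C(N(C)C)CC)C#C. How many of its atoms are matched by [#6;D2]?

Check the 14 heavy atoms by environment: 5× C (D1) → no; 3× C (D3) → no; 4× C (D2) → match; 1× N (D1) → no; 1× N (D3) → no.
That gives 4 matching atoms.

4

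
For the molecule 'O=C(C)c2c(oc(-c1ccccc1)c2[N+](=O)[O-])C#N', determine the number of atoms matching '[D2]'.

7

Check the 19 heavy atoms by environment: 1× o (aromatic, D2) → match; 5× c (aromatic, D3) → no; 1× C (D3) → no; 2× O (D1) → no; 1× C (D1) → no; 5× c (aromatic, D2) → match; 1× N (charge +1, D3) → no; 1× O (charge -1, D1) → no; 1× C (D2) → match; 1× N (D1) → no.
Summing the matching environments: 1 + 5 + 1 = 7 matching atoms.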